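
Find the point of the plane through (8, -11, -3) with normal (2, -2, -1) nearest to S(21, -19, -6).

n = (2, -2, -1), |n|² = 9, and n·S − 41 = 45.
t = 45/9 = 5, so the foot is S − t·n = (21, -19, -6) − 5·(2, -2, -1) = (11, -9, -1).

(11, -9, -1)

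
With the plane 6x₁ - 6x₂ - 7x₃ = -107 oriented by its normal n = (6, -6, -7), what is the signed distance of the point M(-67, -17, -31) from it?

24/11

n·M − (-107) = 24.
|n| = 11, so the signed distance is 24/11.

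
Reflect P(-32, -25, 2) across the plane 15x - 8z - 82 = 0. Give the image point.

(28, -25, -30)

n = (15, 0, -8), |n|² = 289, n·P − 82 = -578, so t = -578/289 = -2.
Foot F = P − (-2)·n = (-2, -25, -14); the reflection is 2F − P = (28, -25, -30).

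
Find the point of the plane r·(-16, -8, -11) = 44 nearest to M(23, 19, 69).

(-25, -5, 36)

The perpendicular from M has direction n = (-16, -8, -11): r = (23, 19, 69) + μ(-16, -8, -11).
Substitute into the plane: n·(M + μn) = 44 gives -1279 + 441μ = 44, so μ = 3.
Foot = (23, 19, 69) + 3·(-16, -8, -11) = (-25, -5, 36).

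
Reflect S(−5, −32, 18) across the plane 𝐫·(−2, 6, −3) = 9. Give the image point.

n = (−2, 6, −3), |n|² = 49, n·S − 9 = -245, so t = -245/49 = -5.
Foot F = S − (-5)·n = (−15, −2, 3); the reflection is 2F − S = (−25, 28, −12).

(-25, 28, -12)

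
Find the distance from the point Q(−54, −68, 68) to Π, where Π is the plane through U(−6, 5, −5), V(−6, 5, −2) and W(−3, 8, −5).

UV = (0, 0, 3) and UW = (3, 3, 0), so a normal is n = UV × UW = (−9, 9, 0).
n = (−9, 9, 0); n·P − 99 = -225; |n| = 9√2; distance = 225/(9√2) = 25√2/2.

25/√2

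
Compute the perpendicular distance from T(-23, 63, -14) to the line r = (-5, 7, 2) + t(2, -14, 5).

2√29

Direction vector d = (2, -14, 5).
AP = (-18, 56, -16); AP·d = -900, |AP|² = 3716, |d|² = 225.
distance² = |AP|² − (AP·d)²/|d|² = 3716 − 810000/225 = 116, so the distance is 2√29.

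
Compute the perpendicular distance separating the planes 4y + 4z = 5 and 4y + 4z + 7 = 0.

3√2/2

With common normal n = (0, 4, 4) (|n| = 4√2), the distance is |5 − (-7)|/|n| = 12/(4√2) = 3√2/2.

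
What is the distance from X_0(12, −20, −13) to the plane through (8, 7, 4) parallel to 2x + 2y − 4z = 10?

Parallel planes share the normal n = (2, 2, −4); since (8, 7, 4) lies on the plane, its equation is 2x + 2y − 4z = 14.
Then n·(12, −20, −13) − 14 = 22.
|n| = √(4 + 4 + 16) = 2√6, so the distance is |22|/(2√6) = 11√6/6.

11/√6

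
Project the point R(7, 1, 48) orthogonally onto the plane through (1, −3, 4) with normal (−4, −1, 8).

The perpendicular from R has direction n = (−4, −1, 8): r = (7, 1, 48) + μ(−4, −1, 8).
Substitute into the plane: n·(R + μn) = 31 gives 355 + 81μ = 31, so μ = -4.
Foot = (7, 1, 48) + (-4)·(−4, −1, 8) = (23, 5, 16).

(23, 5, 16)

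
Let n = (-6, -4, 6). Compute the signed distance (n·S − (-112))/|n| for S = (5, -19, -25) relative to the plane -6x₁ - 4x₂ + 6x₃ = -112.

n·S − (-112) = 8.
|n| = 2√22, so the signed distance is 4/√22.

4/√22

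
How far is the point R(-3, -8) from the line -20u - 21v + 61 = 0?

The normal to the line is n = (-20, -21) with |n| = 29.
|n·R − (-61)| = |228 − (-61)| = 289, so the distance is 289/29.

289/29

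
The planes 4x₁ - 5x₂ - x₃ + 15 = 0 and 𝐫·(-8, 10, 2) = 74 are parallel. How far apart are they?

Divide the second equation by -2 to match normals: 4x₁ - 5x₂ - x₃ = -37.
With common normal n = (4, -5, -1) (|n| = √42), the distance is |(-15) − (-37)|/|n| = 22/√42 = 11√42/21.

11√42/21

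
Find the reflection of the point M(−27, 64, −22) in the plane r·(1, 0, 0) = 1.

n = (1, 0, 0), |n|² = 1, n·M − 1 = -28, so t = -28/1 = -28.
Foot F = M − (-28)·n = (1, 64, −22); the reflection is 2F − M = (29, 64, −22).

(29, 64, -22)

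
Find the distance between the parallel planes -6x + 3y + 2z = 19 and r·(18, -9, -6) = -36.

Divide the second equation by -3 to match normals: -6x + 3y + 2z = 12.
With common normal n = (-6, 3, 2) (|n| = 7), the distance is |19 − 12|/|n| = 7/7 = 1.

1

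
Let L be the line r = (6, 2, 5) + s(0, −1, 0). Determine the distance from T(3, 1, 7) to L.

√13

Direction vector d = (0, −1, 0).
AP = (−3, −1, 2); AP·d = 1, |AP|² = 14, |d|² = 1.
distance² = |AP|² − (AP·d)²/|d|² = 14 − 1/1 = 13, so the distance is √13.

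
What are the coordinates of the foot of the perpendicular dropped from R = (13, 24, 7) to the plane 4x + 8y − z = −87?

The perpendicular from R has direction n = (4, 8, −1): r = (13, 24, 7) + t(4, 8, −1).
Substitute into the plane: n·(R + tn) = -87 gives 237 + 81t = -87, so t = -4.
Foot = (13, 24, 7) + (-4)·(4, 8, −1) = (−3, −8, 11).

(-3, -8, 11)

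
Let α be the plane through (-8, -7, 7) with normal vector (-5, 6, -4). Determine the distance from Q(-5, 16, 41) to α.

The plane has equation n·(r − (-8, -7, 7)) = 0, i.e. n·r = -30.
n = (-5, 6, -4); n·P − (-30) = -13; |n| = √77; distance = 13/√77.

13/√77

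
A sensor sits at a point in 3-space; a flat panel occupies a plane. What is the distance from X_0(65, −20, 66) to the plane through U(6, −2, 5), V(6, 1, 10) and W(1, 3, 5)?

UV = (0, 3, 5) and UW = (−5, 5, 0), so a normal is n = UV × UW = (−25, −25, 15).
Then n·(65, −20, 66) − (−25) = −110.
|n| = √(625 + 625 + 225) = 5√59, so the distance is |-110|/(5√59) = 22/√59.

22/√59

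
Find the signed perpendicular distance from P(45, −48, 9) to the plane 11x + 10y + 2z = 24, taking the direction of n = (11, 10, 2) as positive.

3/5

n·P − 24 = 9.
|n| = 15, so the signed distance is 9/15 = 3/5.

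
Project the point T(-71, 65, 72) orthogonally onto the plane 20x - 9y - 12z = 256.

n = (20, -9, -12), |n|² = 625, and n·T − 256 = -3125.
t = -3125/625 = -5, so the foot is T − t·n = (-71, 65, 72) − (-5)·(20, -9, -12) = (29, 20, 12).

(29, 20, 12)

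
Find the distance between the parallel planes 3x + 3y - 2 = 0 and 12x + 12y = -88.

4√2

Divide the second equation by 4 to match normals: 3x + 3y = -22.
With common normal n = (3, 3, 0) (|n| = 3√2), the distance is |2 − (-22)|/|n| = 24/(3√2) = 4√2.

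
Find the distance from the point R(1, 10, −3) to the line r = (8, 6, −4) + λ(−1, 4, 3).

2√10

Direction vector d = (−1, 4, 3).
AP = (−7, 4, 1), and AP × d = (8, 20, −24).
|AP × d|² = 1040 and |d|² = 26, so the distance is √(1040/26) = √40 = 2√10.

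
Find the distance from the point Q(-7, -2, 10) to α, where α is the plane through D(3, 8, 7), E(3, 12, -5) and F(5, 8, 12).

DE = (0, 4, -12) and DF = (2, 0, 5), so a normal is n = DE × DF = (20, -24, -8).
n = (20, -24, -8); n·P − (-188) = 16; |n| = 4√65; distance = 16/(4√65) = 4√65/65.

4/√65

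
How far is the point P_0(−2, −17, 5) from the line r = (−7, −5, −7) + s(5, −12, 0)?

Direction vector d = (5, −12, 0).
AP = (5, −12, 12), and AP × d = (144, 60, 0).
|AP × d|² = 24336 and |d|² = 169, so the distance is √(24336/169) = √144 = 12.

12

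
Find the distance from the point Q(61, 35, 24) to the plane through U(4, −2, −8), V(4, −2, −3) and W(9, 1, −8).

14/√34

UV = (0, 0, 5) and UW = (5, 3, 0), so a normal is n = UV × UW = (−15, 25, 0).
n = (−15, 25, 0); n·P − (-110) = 70; |n| = 5√34; distance = 70/(5√34) = 7√34/17.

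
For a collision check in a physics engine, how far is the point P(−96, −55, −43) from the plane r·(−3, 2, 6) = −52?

Normal vector n = (−3, 2, 6), and n·(−96, −55, −43) − (−52) = −28.
|n| = √(9 + 4 + 36) = 7, so the distance is |-28|/7 = 4.

4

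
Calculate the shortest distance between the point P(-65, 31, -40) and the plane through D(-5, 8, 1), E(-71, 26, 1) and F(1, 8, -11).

DE = (-66, 18, 0) and DF = (6, 0, -12), so a normal is n = DE × DF = (-216, -792, -108).
Then n·(-65, 31, -40) - (-5364) = -828.
|n| = √(46656 + 627264 + 11664) = 828, so the distance is |-828|/828 = 1.

1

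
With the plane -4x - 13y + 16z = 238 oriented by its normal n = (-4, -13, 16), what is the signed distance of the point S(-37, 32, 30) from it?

n·S − 238 = -26.
|n| = 21, so the signed distance is -26/21.

-26/21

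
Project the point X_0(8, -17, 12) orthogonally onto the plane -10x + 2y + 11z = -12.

n = (-10, 2, 11), |n|² = 225, and n·X_0 − (-12) = 30.
t = 30/225 = 2/15, so the foot is X_0 − t·n = (8, -17, 12) − (2/15)·(-10, 2, 11) = (28/3, -259/15, 158/15).

(28/3, -259/15, 158/15)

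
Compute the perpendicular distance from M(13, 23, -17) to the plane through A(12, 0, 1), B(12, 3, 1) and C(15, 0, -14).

AB = (0, 3, 0) and AC = (3, 0, -15), so a normal is n = AB × AC = (-45, 0, -9).
Then n·(13, 23, -17) - (-549) = 117.
|n| = √(2025 + 0 + 81) = 9√26, so the distance is |117|/(9√26) = √26/2.

13/√26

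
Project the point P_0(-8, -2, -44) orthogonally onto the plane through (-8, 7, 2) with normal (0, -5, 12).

(-8, -17, -8)

The perpendicular from P_0 has direction n = (0, -5, 12): r = (-8, -2, -44) + μ(0, -5, 12).
Substitute into the plane: n·(P_0 + μn) = -11 gives -518 + 169μ = -11, so μ = 3.
Foot = (-8, -2, -44) + 3·(0, -5, 12) = (-8, -17, -8).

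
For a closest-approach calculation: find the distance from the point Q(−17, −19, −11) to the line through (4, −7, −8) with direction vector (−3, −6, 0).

Direction vector d = (−3, −6, 0).
AP = (−21, −12, −3), and AP × d = (−18, 9, 90).
|AP × d|² = 8505 and |d|² = 45, so the distance is √(8505/45) = √189 = 3√21.

3√21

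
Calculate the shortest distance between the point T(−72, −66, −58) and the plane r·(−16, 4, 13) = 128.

n = (−16, 4, 13); n·P − 128 = 6; |n| = 21; distance = 6/21 = 2/7.

2/7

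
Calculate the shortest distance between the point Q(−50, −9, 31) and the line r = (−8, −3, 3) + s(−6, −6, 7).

18√2

Direction vector d = (−6, −6, 7).
AP = (−42, −6, 28); AP·d = 484, |AP|² = 2584, |d|² = 121.
distance² = |AP|² − (AP·d)²/|d|² = 2584 − 234256/121 = 648, so the distance is 18√2.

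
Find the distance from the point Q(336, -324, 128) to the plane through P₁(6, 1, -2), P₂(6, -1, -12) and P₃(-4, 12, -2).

P₁P₂ = (0, -2, -10) and P₁P₃ = (-10, 11, 0), so a normal is n = P₁P₂ × P₁P₃ = (110, 100, -20).
d = |110·336 + 100·(-324) + (-20)·128 − 800| / √(12100 + 10000 + 400) = |1200| / 150 = 8.

8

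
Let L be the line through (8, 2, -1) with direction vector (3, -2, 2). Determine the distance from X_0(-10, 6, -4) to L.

√77

Direction vector d = (3, -2, 2).
AP = (-18, 4, -3); AP·d = -68, |AP|² = 349, |d|² = 17.
distance² = |AP|² − (AP·d)²/|d|² = 349 − 4624/17 = 77, so the distance is √77.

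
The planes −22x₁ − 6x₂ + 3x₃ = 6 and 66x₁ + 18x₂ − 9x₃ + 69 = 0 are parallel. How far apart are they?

Divide the second equation by -3 to match normals: −22x₁ − 6x₂ + 3x₃ = 23.
With common normal n = (−22, −6, 3) (|n| = 23), the distance is |6 − 23|/|n| = 17/23.

17/23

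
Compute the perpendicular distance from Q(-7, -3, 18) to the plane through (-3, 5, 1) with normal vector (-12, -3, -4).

4/13

The plane has equation n·(r − (-3, 5, 1)) = 0, i.e. n·r = 17.
n = (-12, -3, -4); n·P − 17 = 4; |n| = 13; distance = 4/13.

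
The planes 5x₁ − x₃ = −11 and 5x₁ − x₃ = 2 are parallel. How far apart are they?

√26/2

Both planes have normal n = (5, 0, −1), |n| = √26. Any point on the first plane is at distance |2 − (-11)|/|n| = 13/√26 from the second.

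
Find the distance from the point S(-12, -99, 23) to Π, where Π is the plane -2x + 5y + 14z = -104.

3

Normal vector n = (-2, 5, 14), and n·(-12, -99, 23) - (-104) = -45.
|n| = √(4 + 25 + 196) = 15, so the distance is |-45|/15 = 3.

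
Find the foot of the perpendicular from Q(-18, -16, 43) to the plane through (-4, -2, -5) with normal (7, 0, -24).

n = (7, 0, -24), |n|² = 625, and n·Q − 92 = -1250.
t = -1250/625 = -2, so the foot is Q − t·n = (-18, -16, 43) − (-2)·(7, 0, -24) = (-4, -16, -5).

(-4, -16, -5)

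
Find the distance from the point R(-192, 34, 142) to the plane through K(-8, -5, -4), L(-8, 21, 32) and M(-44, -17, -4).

4

KL = (0, 26, 36) and KM = (-36, -12, 0), so a normal is n = KL × KM = (432, -1296, 936).
Then n·(-192, 34, 142) - (-720) = 6624.
|n| = √(186624 + 1679616 + 876096) = 1656, so the distance is |6624|/1656 = 4.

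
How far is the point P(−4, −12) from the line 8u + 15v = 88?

300/17

The normal to the line is n = (8, 15) with |n| = 17.
|n·P − 88| = |-212 − 88| = 300, so the distance is 300/17.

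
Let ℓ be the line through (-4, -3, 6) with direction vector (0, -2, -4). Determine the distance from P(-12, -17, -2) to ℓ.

Direction vector d = (0, -2, -4).
AP = (-8, -14, -8); AP·d = 60, |AP|² = 324, |d|² = 20.
distance² = |AP|² − (AP·d)²/|d|² = 324 − 3600/20 = 144, so the distance is 12.

12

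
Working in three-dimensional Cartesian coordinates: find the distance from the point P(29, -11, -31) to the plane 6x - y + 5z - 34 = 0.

n = (6, -1, 5); n·P − 34 = -4; |n| = √62; distance = 4/√62.

2√62/31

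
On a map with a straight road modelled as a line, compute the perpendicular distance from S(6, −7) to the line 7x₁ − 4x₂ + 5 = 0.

The normal to the line is n = (7, −4) with |n| = √65.
|n·S − (-5)| = |70 − (-5)| = 75, so the distance is 75/√65.

15√65/13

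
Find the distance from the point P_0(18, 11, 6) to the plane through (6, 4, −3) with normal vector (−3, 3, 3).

The plane has equation n·(r − (6, 4, −3)) = 0, i.e. n·r = -15.
Then n·(18, 11, 6) − (−15) = 12.
|n| = √(9 + 9 + 9) = 3√3, so the distance is |12|/(3√3) = 4/√3.

4/√3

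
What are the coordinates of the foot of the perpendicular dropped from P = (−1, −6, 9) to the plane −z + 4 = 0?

(-1, -6, 4)

n = (0, 0, −1), |n|² = 1, and n·P − (-4) = -5.
t = -5/1 = -5, so the foot is P − t·n = (−1, −6, 9) − (-5)·(0, 0, −1) = (−1, −6, 4).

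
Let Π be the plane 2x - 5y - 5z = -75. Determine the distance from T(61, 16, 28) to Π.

23√6/18

n = (2, -5, -5); n·P − (-75) = -23; |n| = 3√6; distance = 23/(3√6) = 23√6/18.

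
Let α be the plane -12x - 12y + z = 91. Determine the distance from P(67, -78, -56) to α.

n = (-12, -12, 1); n·P − 91 = -15; |n| = 17; distance = 15/17.

15/17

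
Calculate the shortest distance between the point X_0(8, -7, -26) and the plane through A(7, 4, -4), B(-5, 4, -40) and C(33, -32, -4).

7/23

AB = (-12, 0, -36) and AC = (26, -36, 0), so a normal is n = AB × AC = (-1296, -936, 432).
n = (-1296, -936, 432); n·P − (-14544) = -504; |n| = 1656; distance = 504/1656 = 7/23.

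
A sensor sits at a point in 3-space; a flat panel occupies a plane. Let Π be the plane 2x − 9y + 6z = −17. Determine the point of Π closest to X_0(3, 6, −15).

n = (2, −9, 6), |n|² = 121, and n·X_0 − (-17) = -121.
t = -121/121 = -1, so the foot is X_0 − t·n = (3, 6, −15) − (-1)·(2, −9, 6) = (5, −3, −9).

(5, -3, -9)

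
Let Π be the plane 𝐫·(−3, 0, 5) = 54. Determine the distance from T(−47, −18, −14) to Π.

n = (−3, 0, 5); n·P − 54 = 17; |n| = √34; distance = 17/√34.

17/√34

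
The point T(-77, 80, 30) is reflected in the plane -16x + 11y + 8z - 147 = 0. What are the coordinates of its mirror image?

n = (-16, 11, 8), |n|² = 441, n·T − 147 = 2205, so t = 2205/441 = 5.
Foot F = T − 5·n = (3, 25, -10); the reflection is 2F − T = (83, -30, -50).

(83, -30, -50)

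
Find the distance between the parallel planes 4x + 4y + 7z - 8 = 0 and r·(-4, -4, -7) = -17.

1

Divide the second equation by -1 to match normals: 4x + 4y + 7z = 17.
Both planes have normal n = (4, 4, 7), |n| = 9. Any point on the first plane is at distance |17 − 8|/|n| = 9/9 = 1 from the second.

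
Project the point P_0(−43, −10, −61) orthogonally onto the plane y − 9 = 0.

n = (0, 1, 0), |n|² = 1, and n·P_0 − 9 = -19.
t = -19/1 = -19, so the foot is P_0 − t·n = (−43, −10, −61) − (-19)·(0, 1, 0) = (−43, 9, −61).

(-43, 9, -61)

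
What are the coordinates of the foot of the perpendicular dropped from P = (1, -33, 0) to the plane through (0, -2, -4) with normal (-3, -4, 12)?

(4, -29, -12)

The perpendicular from P has direction n = (-3, -4, 12): r = (1, -33, 0) + μ(-3, -4, 12).
Substitute into the plane: n·(P + μn) = -40 gives 129 + 169μ = -40, so μ = -1.
Foot = (1, -33, 0) + (-1)·(-3, -4, 12) = (4, -29, -12).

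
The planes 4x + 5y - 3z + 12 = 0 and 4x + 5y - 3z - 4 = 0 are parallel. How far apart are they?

8√2/5

Both planes have normal n = (4, 5, -3), |n| = 5√2. Any point on the first plane is at distance |4 − (-12)|/|n| = 16/(5√2) = 8√2/5 from the second.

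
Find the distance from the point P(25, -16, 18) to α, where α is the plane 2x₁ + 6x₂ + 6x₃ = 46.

Normal vector n = (2, 6, 6), and n·(25, -16, 18) - 46 = 16.
|n| = √(4 + 36 + 36) = 2√19, so the distance is |16|/(2√19) = 8/√19.

8√19/19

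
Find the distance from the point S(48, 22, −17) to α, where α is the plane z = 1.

n = (0, 0, 1); n·P − 1 = -18; |n| = 1; distance = 18/1 = 18.

18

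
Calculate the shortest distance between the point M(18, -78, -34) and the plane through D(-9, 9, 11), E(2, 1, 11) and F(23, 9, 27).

1

DE = (11, -8, 0) and DF = (32, 0, 16), so a normal is n = DE × DF = (-128, -176, 256).
Then n·(18, -78, -34) - 2384 = 336.
|n| = √(16384 + 30976 + 65536) = 336, so the distance is |336|/336 = 1.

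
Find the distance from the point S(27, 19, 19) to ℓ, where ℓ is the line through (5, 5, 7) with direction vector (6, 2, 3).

Direction vector d = (6, 2, 3).
AP = (22, 14, 12); AP·d = 196, |AP|² = 824, |d|² = 49.
distance² = |AP|² − (AP·d)²/|d|² = 824 − 38416/49 = 40, so the distance is 2√10.

2√10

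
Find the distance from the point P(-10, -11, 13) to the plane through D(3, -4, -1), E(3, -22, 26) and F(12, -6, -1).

5/11

DE = (0, -18, 27) and DF = (9, -2, 0), so a normal is n = DE × DF = (54, 243, 162).
d = |54·(-10) + 243·(-11) + 162·13 − (-972)| / √(2916 + 59049 + 26244) = |-135| / 297 = 5/11.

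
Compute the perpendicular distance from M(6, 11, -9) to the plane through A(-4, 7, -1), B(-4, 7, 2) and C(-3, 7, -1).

AB = (0, 0, 3) and AC = (1, 0, 0), so a normal is n = AB × AC = (0, 3, 0).
d = |3·11 − 21| / √(0 + 9 + 0) = |12| / 3 = 4.

4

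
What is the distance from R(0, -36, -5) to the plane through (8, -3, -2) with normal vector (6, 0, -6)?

The plane has equation n·(r − (8, -3, -2)) = 0, i.e. n·r = 60.
Then n·(0, -36, -5) - 60 = -30.
|n| = √(36 + 0 + 36) = 6√2, so the distance is |-30|/(6√2) = 5√2/2.

5/√2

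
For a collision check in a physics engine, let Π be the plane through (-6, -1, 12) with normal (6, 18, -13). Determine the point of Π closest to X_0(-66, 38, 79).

n = (6, 18, -13), |n|² = 529, and n·X_0 − (-210) = -529.
t = -529/529 = -1, so the foot is X_0 − t·n = (-66, 38, 79) − (-1)·(6, 18, -13) = (-60, 56, 66).

(-60, 56, 66)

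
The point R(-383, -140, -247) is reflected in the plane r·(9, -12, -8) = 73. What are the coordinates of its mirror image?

n = (9, -12, -8), |n|² = 289, n·R − 73 = 136, so t = 136/289 = 8/17.
Foot F = R − (8/17)·n = (-6583/17, -2284/17, -4135/17); the reflection is 2F − R = (-6655/17, -2188/17, -4071/17).

(-6655/17, -2188/17, -4071/17)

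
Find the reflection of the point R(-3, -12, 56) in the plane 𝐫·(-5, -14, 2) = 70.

(7, 16, 52)

With n = (-5, -14, 2), the signed offset is (n·R − 70)/|n|² = 225/225 = 1.
R' = R − 2t·n = (-3, -12, 56) − 2·(-5, -14, 2) = (7, 16, 52).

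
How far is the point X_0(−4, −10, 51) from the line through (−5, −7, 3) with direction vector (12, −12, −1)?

Direction vector d = (12, −12, −1).
AP = (1, −3, 48), and AP × d = (579, 577, 24).
|AP × d|² = 668746 and |d|² = 289, so the distance is √(668746/289) = √2314.

√2314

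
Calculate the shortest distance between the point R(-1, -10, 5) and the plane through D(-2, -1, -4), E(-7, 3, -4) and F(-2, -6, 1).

4/√66

DE = (-5, 4, 0) and DF = (0, -5, 5), so a normal is n = DE × DF = (20, 25, 25).
Then n·(-1, -10, 5) - (-165) = 20.
|n| = √(400 + 625 + 625) = 5√66, so the distance is |20|/(5√66) = 4/√66.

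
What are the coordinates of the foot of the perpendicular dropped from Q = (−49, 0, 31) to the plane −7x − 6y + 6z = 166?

(-28, 18, 13)

n = (−7, −6, 6), |n|² = 121, and n·Q − 166 = 363.
t = 363/121 = 3, so the foot is Q − t·n = (−49, 0, 31) − 3·(−7, −6, 6) = (−28, 18, 13).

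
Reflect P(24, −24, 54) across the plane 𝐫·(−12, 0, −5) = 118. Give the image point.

(-72, -24, 14)

With n = (−12, 0, −5), the signed offset is (n·P − 118)/|n|² = -676/169 = -4.
P' = P − 2t·n = (24, −24, 54) − (-8)·(−12, 0, −5) = (−72, −24, 14).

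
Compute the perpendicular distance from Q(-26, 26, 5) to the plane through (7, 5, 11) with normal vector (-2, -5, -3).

The plane has equation n·(r − (7, 5, 11)) = 0, i.e. n·r = -72.
Then n·(-26, 26, 5) - (-72) = -21.
|n| = √(4 + 25 + 9) = √38, so the distance is |-21|/√38 = 21√38/38.

21/√38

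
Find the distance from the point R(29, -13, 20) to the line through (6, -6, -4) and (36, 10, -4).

A direction vector is d = (30, 16, 0).
AP = (23, -7, 24); AP·d = 578, |AP|² = 1154, |d|² = 1156.
distance² = |AP|² − (AP·d)²/|d|² = 1154 − 334084/1156 = 865, so the distance is √865.

√865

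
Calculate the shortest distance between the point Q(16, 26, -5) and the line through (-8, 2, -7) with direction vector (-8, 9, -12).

34

Direction vector d = (-8, 9, -12).
AP = (24, 24, 2), and AP × d = (-306, 272, 408).
|AP × d|² = 334084 and |d|² = 289, so the distance is √(334084/289) = √1156 = 34.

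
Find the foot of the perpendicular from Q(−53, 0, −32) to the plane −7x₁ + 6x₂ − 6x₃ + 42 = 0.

(-18, -30, -2)

n = (−7, 6, −6), |n|² = 121, and n·Q − (-42) = 605.
t = 605/121 = 5, so the foot is Q − t·n = (−53, 0, −32) − 5·(−7, 6, −6) = (−18, −30, −2).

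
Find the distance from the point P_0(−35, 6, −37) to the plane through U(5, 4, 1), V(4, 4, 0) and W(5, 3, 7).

UV = (−1, 0, −1) and UW = (0, −1, 6), so a normal is n = UV × UW = (−1, 6, 1).
n = (−1, 6, 1); n·P − 20 = 14; |n| = √38; distance = 14/√38.

14/√38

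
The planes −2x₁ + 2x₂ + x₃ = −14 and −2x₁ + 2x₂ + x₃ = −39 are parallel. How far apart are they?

25/3

With common normal n = (−2, 2, 1) (|n| = 3), the distance is |(-14) − (-39)|/|n| = 25/3.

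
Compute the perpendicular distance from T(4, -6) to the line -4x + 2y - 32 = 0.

The normal to the line is n = (-4, 2) with |n| = 2√5.
|n·T − 32| = |-28 − 32| = 60, so the distance is 60/(2√5) = 6√5.

6√5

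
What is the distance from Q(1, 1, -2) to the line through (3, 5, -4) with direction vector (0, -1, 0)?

2√2

Direction vector d = (0, -1, 0).
AP = (-2, -4, 2), and AP × d = (2, 0, 2).
|AP × d|² = 8 and |d|² = 1, so the distance is √8 = 2√2.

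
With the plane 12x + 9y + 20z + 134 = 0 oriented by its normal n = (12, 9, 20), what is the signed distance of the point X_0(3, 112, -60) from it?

n·X_0 − (-134) = -22.
|n| = 25, so the signed distance is -22/25.

-22/25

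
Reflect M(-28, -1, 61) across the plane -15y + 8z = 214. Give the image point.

With n = (0, -15, 8), the signed offset is (n·M − 214)/|n|² = 289/289 = 1.
M' = M − 2t·n = (-28, -1, 61) − 2·(0, -15, 8) = (-28, 29, 45).

(-28, 29, 45)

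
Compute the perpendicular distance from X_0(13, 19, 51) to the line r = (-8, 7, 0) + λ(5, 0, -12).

3√185

Direction vector d = (5, 0, -12).
AP = (21, 12, 51), and AP × d = (-144, 507, -60).
|AP × d|² = 281385 and |d|² = 169, so the distance is √(281385/169) = √1665 = 3√185.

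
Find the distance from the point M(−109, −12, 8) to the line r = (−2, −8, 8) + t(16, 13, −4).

Direction vector d = (16, 13, −4).
AP = (−107, −4, 0); AP·d = -1764, |AP|² = 11465, |d|² = 441.
distance² = |AP|² − (AP·d)²/|d|² = 11465 − 3111696/441 = 4409, so the distance is √4409.

√4409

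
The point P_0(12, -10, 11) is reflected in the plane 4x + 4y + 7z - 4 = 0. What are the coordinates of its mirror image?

(4, -18, -3)

n = (4, 4, 7), |n|² = 81, n·P_0 − 4 = 81, so t = 81/81 = 1.
Foot F = P_0 − 1·n = (8, -14, 4); the reflection is 2F − P_0 = (4, -18, -3).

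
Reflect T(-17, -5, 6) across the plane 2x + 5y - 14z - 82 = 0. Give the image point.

With n = (2, 5, -14), the signed offset is (n·T − 82)/|n|² = -225/225 = -1.
T' = T − 2t·n = (-17, -5, 6) − (-2)·(2, 5, -14) = (-13, 5, -22).

(-13, 5, -22)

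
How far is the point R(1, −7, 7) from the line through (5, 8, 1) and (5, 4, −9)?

√277

A direction vector is d = (0, −4, −10).
AP = (−4, −15, 6); AP·d = 0, |AP|² = 277, |d|² = 116.
distance² = |AP|² − (AP·d)²/|d|² = 277 − 0/116 = 277, so the distance is √277.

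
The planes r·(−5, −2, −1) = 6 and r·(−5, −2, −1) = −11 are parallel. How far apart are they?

17/√30

Both planes have normal n = (−5, −2, −1), |n| = √30. Any point on the first plane is at distance |(-11) − 6|/|n| = 17/√30 from the second.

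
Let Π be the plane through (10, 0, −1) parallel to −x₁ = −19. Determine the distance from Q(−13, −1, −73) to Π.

Parallel planes share the normal n = (−1, 0, 0); since (10, 0, −1) lies on the plane, its equation is −x₁ = -10.
d = |(-1)·(-13) − (-10)| / √(1 + 0 + 0) = |23| / 1 = 23.

23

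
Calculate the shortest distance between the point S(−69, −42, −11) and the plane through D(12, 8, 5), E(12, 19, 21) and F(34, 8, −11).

DE = (0, 11, 16) and DF = (22, 0, −16), so a normal is n = DE × DF = (−176, 352, −242).
n = (−176, 352, −242); n·P − (-506) = 528; |n| = 462; distance = 528/462 = 8/7.

8/7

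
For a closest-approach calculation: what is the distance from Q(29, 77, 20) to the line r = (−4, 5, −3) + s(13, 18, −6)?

√2041

Direction vector d = (13, 18, −6).
AP = (33, 72, 23); AP·d = 1587, |AP|² = 6802, |d|² = 529.
distance² = |AP|² − (AP·d)²/|d|² = 6802 − 2518569/529 = 2041, so the distance is √2041.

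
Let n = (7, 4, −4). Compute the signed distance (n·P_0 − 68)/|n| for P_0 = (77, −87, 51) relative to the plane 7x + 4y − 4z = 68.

-9

n·P_0 − 68 = -81.
|n| = 9, so the signed distance is -81/9 = -9.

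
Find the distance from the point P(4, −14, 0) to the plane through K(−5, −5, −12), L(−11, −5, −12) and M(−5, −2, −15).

3/√2

KL = (−6, 0, 0) and KM = (0, 3, −3), so a normal is n = KL × KM = (0, −18, −18).
Then n·(4, −14, 0) − 306 = −54.
|n| = √(0 + 324 + 324) = 18√2, so the distance is |-54|/(18√2) = 3√2/2.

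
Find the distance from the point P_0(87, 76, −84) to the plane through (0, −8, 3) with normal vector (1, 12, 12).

The plane has equation n·(r − (0, −8, 3)) = 0, i.e. n·r = -60.
n = (1, 12, 12); n·P − (-60) = 51; |n| = 17; distance = 51/17 = 3.

3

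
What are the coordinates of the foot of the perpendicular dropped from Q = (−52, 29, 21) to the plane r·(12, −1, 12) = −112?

The perpendicular from Q has direction n = (12, −1, 12): r = (−52, 29, 21) + t(12, −1, 12).
Substitute into the plane: n·(Q + tn) = -112 gives -401 + 289t = -112, so t = 1.
Foot = (−52, 29, 21) + 1·(12, −1, 12) = (−40, 28, 33).

(-40, 28, 33)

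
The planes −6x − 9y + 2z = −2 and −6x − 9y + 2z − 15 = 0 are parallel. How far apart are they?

Both planes have normal n = (−6, −9, 2), |n| = 11. Any point on the first plane is at distance |15 − (-2)|/|n| = 17/11 from the second.

17/11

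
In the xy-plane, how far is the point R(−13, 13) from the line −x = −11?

24

The normal to the line is n = (−1, 0) with |n| = 1.
|n·R − (-11)| = |13 − (-11)| = 24, so the distance is 24/1 = 24.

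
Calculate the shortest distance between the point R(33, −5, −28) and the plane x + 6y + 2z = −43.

10/√41

n = (1, 6, 2); n·P − (-43) = -10; |n| = √41; distance = 10/√41 = 10√41/41.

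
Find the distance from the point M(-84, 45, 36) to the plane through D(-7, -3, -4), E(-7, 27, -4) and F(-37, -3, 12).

DE = (0, 30, 0) and DF = (-30, 0, 16), so a normal is n = DE × DF = (480, 0, 900).
Then n·(-84, 45, 36) - (-6960) = -960.
|n| = √(230400 + 0 + 810000) = 1020, so the distance is |-960|/1020 = 16/17.

16/17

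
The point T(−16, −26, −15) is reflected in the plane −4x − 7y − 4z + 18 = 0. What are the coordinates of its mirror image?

(16, 30, 17)

n = (−4, −7, −4), |n|² = 81, n·T − (-18) = 324, so t = 324/81 = 4.
Foot F = T − 4·n = (0, 2, 1); the reflection is 2F − T = (16, 30, 17).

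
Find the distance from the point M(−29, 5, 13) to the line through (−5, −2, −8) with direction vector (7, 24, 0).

√1066

Direction vector d = (7, 24, 0).
AP = (−24, 7, 21), and AP × d = (−504, 147, −625).
|AP × d|² = 666250 and |d|² = 625, so the distance is √(666250/625) = √1066.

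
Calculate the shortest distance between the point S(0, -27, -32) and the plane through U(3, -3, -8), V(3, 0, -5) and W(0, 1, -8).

12/√34

UV = (0, 3, 3) and UW = (-3, 4, 0), so a normal is n = UV × UW = (-12, -9, 9).
n = (-12, -9, 9); n·P − (-81) = 36; |n| = 3√34; distance = 36/(3√34) = 6√34/17.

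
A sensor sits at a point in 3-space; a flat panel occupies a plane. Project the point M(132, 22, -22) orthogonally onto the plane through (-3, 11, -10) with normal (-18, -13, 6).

(42, -43, 8)

The perpendicular from M has direction n = (-18, -13, 6): r = (132, 22, -22) + μ(-18, -13, 6).
Substitute into the plane: n·(M + μn) = -149 gives -2794 + 529μ = -149, so μ = 5.
Foot = (132, 22, -22) + 5·(-18, -13, 6) = (42, -43, 8).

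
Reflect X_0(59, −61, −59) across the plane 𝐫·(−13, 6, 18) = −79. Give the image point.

With n = (−13, 6, 18), the signed offset is (n·X_0 − (-79))/|n|² = -2116/529 = -4.
X_0' = X_0 − 2t·n = (59, −61, −59) − (-8)·(−13, 6, 18) = (−45, −13, 85).

(-45, -13, 85)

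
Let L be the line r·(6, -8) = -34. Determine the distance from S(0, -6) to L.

The normal to the line is n = (6, -8) with |n| = 10.
|n·S − (-34)| = |48 − (-34)| = 82, so the distance is 82/10 = 41/5.

41/5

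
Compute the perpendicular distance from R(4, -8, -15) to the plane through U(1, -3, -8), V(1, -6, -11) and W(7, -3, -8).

√2

UV = (0, -3, -3) and UW = (6, 0, 0), so a normal is n = UV × UW = (0, -18, 18).
d = |(-18)·(-8) + 18·(-15) − (-90)| / √(0 + 324 + 324) = |-36| / (18√2) = √2.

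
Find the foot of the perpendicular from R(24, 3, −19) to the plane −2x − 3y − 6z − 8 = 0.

n = (−2, −3, −6), |n|² = 49, and n·R − 8 = 49.
t = 49/49 = 1, so the foot is R − t·n = (24, 3, −19) − 1·(−2, −3, −6) = (26, 6, −13).

(26, 6, -13)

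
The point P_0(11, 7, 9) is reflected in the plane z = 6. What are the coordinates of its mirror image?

(11, 7, 3)

n = (0, 0, 1), |n|² = 1, n·P_0 − 6 = 3, so t = 3/1 = 3.
Foot F = P_0 − 3·n = (11, 7, 6); the reflection is 2F − P_0 = (11, 7, 3).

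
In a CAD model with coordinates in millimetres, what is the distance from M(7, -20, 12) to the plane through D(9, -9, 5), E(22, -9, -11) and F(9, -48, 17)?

5/7

DE = (13, 0, -16) and DF = (0, -39, 12), so a normal is n = DE × DF = (-624, -156, -507).
d = |(-624)·7 + (-156)·(-20) + (-507)·12 − (-6747)| / √(389376 + 24336 + 257049) = |-585| / 819 = 5/7.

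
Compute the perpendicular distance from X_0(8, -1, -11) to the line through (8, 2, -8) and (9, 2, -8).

A direction vector is d = (1, 0, 0).
AP = (0, -3, -3); AP·d = 0, |AP|² = 18, |d|² = 1.
distance² = |AP|² − (AP·d)²/|d|² = 18 − 0/1 = 18, so the distance is 3√2.

3√2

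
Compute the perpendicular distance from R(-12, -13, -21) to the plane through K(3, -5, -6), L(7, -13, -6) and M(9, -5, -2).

KL = (4, -8, 0) and KM = (6, 0, 4), so a normal is n = KL × KM = (-32, -16, 48).
d = |(-32)·(-12) + (-16)·(-13) + 48·(-21) − (-304)| / √(1024 + 256 + 2304) = |-112| / (16√14) = 7/√14.

7/√14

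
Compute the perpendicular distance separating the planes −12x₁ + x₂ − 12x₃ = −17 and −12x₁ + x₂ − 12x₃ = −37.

20/17

With common normal n = (−12, 1, −12) (|n| = 17), the distance is |(-17) − (-37)|/|n| = 20/17.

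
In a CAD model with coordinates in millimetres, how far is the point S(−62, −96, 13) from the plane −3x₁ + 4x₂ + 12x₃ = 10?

Normal vector n = (−3, 4, 12), and n·(−62, −96, 13) − 10 = −52.
|n| = √(9 + 16 + 144) = 13, so the distance is |-52|/13 = 4.

4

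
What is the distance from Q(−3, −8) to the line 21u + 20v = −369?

d = |21·(-3) + 20·(-8) − (-369)| / √(441 + 400) = |146|/29 = 146/29.

146/29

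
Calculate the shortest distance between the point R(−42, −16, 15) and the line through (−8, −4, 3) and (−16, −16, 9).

A direction vector is d = (−8, −12, 6).
AP = (−34, −12, 12), and AP × d = (72, 108, 312).
|AP × d|² = 114192 and |d|² = 244, so the distance is √(114192/244) = √468 = 6√13.

6√13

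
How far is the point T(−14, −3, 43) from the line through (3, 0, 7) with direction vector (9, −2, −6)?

√505

Direction vector d = (9, −2, −6).
AP = (−17, −3, 36); AP·d = -363, |AP|² = 1594, |d|² = 121.
distance² = |AP|² − (AP·d)²/|d|² = 1594 − 131769/121 = 505, so the distance is √505.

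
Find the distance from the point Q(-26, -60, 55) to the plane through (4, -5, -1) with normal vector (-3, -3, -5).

25√43/43

The plane has equation n·(r − (4, -5, -1)) = 0, i.e. n·r = 8.
Then n·(-26, -60, 55) - 8 = -25.
|n| = √(9 + 9 + 25) = √43, so the distance is |-25|/√43 = 25√43/43.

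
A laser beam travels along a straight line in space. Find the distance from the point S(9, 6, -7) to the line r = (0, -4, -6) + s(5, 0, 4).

√141

Direction vector d = (5, 0, 4).
AP = (9, 10, -1); AP·d = 41, |AP|² = 182, |d|² = 41.
distance² = |AP|² − (AP·d)²/|d|² = 182 − 1681/41 = 141, so the distance is √141.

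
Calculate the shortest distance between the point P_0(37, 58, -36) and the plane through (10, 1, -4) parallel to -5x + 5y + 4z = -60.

√66/3

Parallel planes share the normal n = (-5, 5, 4); since (10, 1, -4) lies on the plane, its equation is -5x + 5y + 4z = -61.
d = |(-5)·37 + 5·58 + 4·(-36) − (-61)| / √(25 + 25 + 16) = |22| / √66 = √66/3.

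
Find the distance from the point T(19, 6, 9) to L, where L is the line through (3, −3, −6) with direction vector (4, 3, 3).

3√2

Direction vector d = (4, 3, 3).
AP = (16, 9, 15); AP·d = 136, |AP|² = 562, |d|² = 34.
distance² = |AP|² − (AP·d)²/|d|² = 562 − 18496/34 = 18, so the distance is 3√2.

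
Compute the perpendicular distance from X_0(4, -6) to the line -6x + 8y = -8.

d = |(-6)·4 + 8·(-6) − (-8)| / √(36 + 64) = |-64|/10 = 32/5.

32/5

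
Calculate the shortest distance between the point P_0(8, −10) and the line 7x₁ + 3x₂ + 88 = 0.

The normal to the line is n = (7, 3) with |n| = √58.
|n·P_0 − (-88)| = |26 − (-88)| = 114, so the distance is 114/√58.

57√58/29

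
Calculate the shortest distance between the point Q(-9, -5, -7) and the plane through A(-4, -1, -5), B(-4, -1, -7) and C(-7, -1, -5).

AB = (0, 0, -2) and AC = (-3, 0, 0), so a normal is n = AB × AC = (0, 6, 0).
Then n·(-9, -5, -7) - (-6) = -24.
|n| = √(0 + 36 + 0) = 6, so the distance is |-24|/6 = 4.

4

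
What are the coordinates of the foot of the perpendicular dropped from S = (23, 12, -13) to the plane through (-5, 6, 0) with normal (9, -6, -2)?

The perpendicular from S has direction n = (9, -6, -2): r = (23, 12, -13) + t(9, -6, -2).
Substitute into the plane: n·(S + tn) = -81 gives 161 + 121t = -81, so t = -2.
Foot = (23, 12, -13) + (-2)·(9, -6, -2) = (5, 24, -9).

(5, 24, -9)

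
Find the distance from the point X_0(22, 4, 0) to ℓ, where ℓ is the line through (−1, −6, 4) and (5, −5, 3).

A direction vector is d = (6, 1, −1).
AP = (23, 10, −4); AP·d = 152, |AP|² = 645, |d|² = 38.
distance² = |AP|² − (AP·d)²/|d|² = 645 − 23104/38 = 37, so the distance is √37.

√37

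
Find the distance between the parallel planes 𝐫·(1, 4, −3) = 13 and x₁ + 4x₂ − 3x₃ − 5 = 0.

Both planes have normal n = (1, 4, −3), |n| = √26. Any point on the first plane is at distance |5 − 13|/|n| = 8/√26 = 4√26/13 from the second.

4√26/13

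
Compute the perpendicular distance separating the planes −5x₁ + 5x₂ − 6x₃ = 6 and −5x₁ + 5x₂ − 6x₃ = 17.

11√86/86

With common normal n = (−5, 5, −6) (|n| = √86), the distance is |6 − 17|/|n| = 11/√86 = 11√86/86.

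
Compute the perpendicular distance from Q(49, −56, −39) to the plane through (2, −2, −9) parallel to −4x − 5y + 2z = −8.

Parallel planes share the normal n = (−4, −5, 2); since (2, −2, −9) lies on the plane, its equation is −4x − 5y + 2z = -16.
Then n·(49, −56, −39) − (−16) = 22.
|n| = √(16 + 25 + 4) = 3√5, so the distance is |22|/(3√5) = 22/(3√5).

22/(3√5)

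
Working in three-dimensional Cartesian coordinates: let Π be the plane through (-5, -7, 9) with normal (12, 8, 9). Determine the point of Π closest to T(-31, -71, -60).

(29, -31, -15)

n = (12, 8, 9), |n|² = 289, and n·T − (-35) = -1445.
t = -1445/289 = -5, so the foot is T − t·n = (-31, -71, -60) − (-5)·(12, 8, 9) = (29, -31, -15).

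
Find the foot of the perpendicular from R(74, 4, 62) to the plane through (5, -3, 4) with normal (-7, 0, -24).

The perpendicular from R has direction n = (-7, 0, -24): r = (74, 4, 62) + t(-7, 0, -24).
Substitute into the plane: n·(R + tn) = -131 gives -2006 + 625t = -131, so t = 3.
Foot = (74, 4, 62) + 3·(-7, 0, -24) = (53, 4, -10).

(53, 4, -10)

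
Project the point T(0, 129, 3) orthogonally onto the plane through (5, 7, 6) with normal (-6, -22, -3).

n = (-6, -22, -3), |n|² = 529, and n·T − (-202) = -2645.
t = -2645/529 = -5, so the foot is T − t·n = (0, 129, 3) − (-5)·(-6, -22, -3) = (-30, 19, -12).

(-30, 19, -12)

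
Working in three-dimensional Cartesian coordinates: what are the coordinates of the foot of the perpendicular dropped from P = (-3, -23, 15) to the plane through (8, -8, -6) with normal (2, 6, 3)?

The perpendicular from P has direction n = (2, 6, 3): r = (-3, -23, 15) + μ(2, 6, 3).
Substitute into the plane: n·(P + μn) = -50 gives -99 + 49μ = -50, so μ = 1.
Foot = (-3, -23, 15) + 1·(2, 6, 3) = (-1, -17, 18).

(-1, -17, 18)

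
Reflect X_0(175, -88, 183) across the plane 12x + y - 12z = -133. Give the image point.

(3047/17, -1490/17, 3039/17)

n = (12, 1, -12), |n|² = 289, n·X_0 − (-133) = -51, so t = -51/289 = -3/17.
Foot F = X_0 − (-3/17)·n = (3011/17, -1493/17, 3075/17); the reflection is 2F − X_0 = (3047/17, -1490/17, 3039/17).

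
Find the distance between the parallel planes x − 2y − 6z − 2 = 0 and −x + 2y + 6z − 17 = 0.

Divide the second equation by -1 to match normals: x − 2y − 6z = -17.
With common normal n = (1, −2, −6) (|n| = √41), the distance is |2 − (-17)|/|n| = 19/√41.

19√41/41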